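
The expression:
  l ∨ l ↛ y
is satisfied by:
  {l: True}


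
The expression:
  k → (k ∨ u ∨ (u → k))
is always true.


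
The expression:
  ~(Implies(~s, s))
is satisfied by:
  {s: False}


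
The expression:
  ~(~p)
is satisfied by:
  {p: True}


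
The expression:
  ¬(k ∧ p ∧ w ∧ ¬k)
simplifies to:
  True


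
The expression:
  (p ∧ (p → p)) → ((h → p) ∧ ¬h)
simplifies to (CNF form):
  ¬h ∨ ¬p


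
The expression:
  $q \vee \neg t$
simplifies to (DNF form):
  $q \vee \neg t$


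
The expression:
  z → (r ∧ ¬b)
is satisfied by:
  {r: True, z: False, b: False}
  {r: False, z: False, b: False}
  {b: True, r: True, z: False}
  {b: True, r: False, z: False}
  {z: True, r: True, b: False}


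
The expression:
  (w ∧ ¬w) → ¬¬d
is always true.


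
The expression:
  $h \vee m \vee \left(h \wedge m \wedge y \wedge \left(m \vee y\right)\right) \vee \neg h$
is always true.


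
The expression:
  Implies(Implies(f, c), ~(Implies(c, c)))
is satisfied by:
  {f: True, c: False}


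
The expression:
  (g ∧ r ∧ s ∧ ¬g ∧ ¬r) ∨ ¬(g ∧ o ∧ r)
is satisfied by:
  {g: False, o: False, r: False}
  {r: True, g: False, o: False}
  {o: True, g: False, r: False}
  {r: True, o: True, g: False}
  {g: True, r: False, o: False}
  {r: True, g: True, o: False}
  {o: True, g: True, r: False}


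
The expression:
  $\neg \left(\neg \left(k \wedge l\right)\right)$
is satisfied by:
  {k: True, l: True}


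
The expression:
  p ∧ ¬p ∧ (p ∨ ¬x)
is never true.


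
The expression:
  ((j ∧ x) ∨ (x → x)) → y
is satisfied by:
  {y: True}


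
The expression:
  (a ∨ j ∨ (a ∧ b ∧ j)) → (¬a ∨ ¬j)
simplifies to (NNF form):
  ¬a ∨ ¬j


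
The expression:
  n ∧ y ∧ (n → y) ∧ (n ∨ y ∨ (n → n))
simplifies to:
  n ∧ y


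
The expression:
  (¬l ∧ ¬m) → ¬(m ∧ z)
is always true.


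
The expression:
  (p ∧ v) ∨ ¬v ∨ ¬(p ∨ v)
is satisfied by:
  {p: True, v: False}
  {v: False, p: False}
  {v: True, p: True}


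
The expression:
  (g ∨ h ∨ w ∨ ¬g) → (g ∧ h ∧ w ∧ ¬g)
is never true.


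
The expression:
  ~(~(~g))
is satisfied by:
  {g: False}


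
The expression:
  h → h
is always true.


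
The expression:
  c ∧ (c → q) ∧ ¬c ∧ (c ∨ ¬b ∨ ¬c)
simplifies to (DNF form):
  False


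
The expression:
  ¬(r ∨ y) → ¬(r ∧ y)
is always true.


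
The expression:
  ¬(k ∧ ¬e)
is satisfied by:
  {e: True, k: False}
  {k: False, e: False}
  {k: True, e: True}


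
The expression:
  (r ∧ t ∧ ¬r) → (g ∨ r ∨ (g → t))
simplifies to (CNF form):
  True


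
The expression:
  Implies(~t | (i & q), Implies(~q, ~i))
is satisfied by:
  {t: True, q: True, i: False}
  {t: True, q: False, i: False}
  {q: True, t: False, i: False}
  {t: False, q: False, i: False}
  {t: True, i: True, q: True}
  {t: True, i: True, q: False}
  {i: True, q: True, t: False}


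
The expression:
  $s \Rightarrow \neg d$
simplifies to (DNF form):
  $\neg d \vee \neg s$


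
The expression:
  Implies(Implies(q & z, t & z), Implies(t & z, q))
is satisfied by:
  {q: True, t: False, z: False}
  {t: False, z: False, q: False}
  {z: True, q: True, t: False}
  {z: True, t: False, q: False}
  {q: True, t: True, z: False}
  {t: True, q: False, z: False}
  {z: True, t: True, q: True}


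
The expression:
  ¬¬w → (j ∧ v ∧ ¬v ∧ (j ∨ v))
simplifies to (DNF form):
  ¬w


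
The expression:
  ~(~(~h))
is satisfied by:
  {h: False}


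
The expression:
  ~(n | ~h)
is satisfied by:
  {h: True, n: False}


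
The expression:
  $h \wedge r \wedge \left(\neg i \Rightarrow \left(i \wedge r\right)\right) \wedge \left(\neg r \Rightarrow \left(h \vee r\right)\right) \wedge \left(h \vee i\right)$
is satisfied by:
  {r: True, i: True, h: True}


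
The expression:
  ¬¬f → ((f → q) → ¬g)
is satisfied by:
  {g: False, q: False, f: False}
  {f: True, g: False, q: False}
  {q: True, g: False, f: False}
  {f: True, q: True, g: False}
  {g: True, f: False, q: False}
  {f: True, g: True, q: False}
  {q: True, g: True, f: False}


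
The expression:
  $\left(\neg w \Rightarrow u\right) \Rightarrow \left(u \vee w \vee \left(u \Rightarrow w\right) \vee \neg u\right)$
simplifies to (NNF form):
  $\text{True}$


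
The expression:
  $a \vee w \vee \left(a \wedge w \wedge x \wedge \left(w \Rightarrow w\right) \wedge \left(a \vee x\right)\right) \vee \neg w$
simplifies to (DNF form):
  $\text{True}$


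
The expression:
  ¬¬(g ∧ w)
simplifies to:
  g ∧ w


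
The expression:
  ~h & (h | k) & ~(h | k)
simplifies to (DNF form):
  False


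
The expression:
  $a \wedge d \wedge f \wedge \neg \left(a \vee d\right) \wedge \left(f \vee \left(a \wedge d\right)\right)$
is never true.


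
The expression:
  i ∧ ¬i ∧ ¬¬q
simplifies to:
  False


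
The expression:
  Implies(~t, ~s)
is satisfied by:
  {t: True, s: False}
  {s: False, t: False}
  {s: True, t: True}


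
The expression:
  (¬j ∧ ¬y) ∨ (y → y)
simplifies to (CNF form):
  True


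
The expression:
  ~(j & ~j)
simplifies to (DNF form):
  True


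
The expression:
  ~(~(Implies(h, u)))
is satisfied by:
  {u: True, h: False}
  {h: False, u: False}
  {h: True, u: True}


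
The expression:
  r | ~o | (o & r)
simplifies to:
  r | ~o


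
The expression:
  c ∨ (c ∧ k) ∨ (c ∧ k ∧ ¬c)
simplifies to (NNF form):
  c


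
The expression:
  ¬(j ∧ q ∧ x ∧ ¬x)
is always true.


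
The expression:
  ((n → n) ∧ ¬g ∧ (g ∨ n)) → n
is always true.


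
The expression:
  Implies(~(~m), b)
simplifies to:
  b | ~m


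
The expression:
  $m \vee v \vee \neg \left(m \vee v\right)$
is always true.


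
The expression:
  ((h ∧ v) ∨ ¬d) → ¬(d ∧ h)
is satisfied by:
  {h: False, v: False, d: False}
  {d: True, h: False, v: False}
  {v: True, h: False, d: False}
  {d: True, v: True, h: False}
  {h: True, d: False, v: False}
  {d: True, h: True, v: False}
  {v: True, h: True, d: False}


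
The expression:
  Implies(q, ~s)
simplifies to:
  ~q | ~s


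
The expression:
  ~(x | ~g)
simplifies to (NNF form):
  g & ~x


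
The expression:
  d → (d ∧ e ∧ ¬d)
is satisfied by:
  {d: False}


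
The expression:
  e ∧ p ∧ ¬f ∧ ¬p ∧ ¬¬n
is never true.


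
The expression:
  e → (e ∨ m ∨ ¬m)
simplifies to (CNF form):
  True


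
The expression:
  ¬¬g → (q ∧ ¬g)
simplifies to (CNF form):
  ¬g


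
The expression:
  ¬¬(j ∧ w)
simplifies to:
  j ∧ w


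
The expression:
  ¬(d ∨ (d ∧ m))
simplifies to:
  ¬d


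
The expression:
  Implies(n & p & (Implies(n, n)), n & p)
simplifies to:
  True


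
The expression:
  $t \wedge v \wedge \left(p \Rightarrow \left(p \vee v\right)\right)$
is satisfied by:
  {t: True, v: True}


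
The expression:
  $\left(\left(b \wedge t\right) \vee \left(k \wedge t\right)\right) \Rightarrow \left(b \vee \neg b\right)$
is always true.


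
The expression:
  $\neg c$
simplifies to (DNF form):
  $\neg c$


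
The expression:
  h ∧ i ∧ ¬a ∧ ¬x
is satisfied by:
  {i: True, h: True, x: False, a: False}


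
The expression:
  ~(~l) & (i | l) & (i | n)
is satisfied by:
  {i: True, n: True, l: True}
  {i: True, l: True, n: False}
  {n: True, l: True, i: False}


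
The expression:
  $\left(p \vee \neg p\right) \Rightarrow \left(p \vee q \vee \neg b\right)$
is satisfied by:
  {q: True, p: True, b: False}
  {q: True, p: False, b: False}
  {p: True, q: False, b: False}
  {q: False, p: False, b: False}
  {b: True, q: True, p: True}
  {b: True, q: True, p: False}
  {b: True, p: True, q: False}


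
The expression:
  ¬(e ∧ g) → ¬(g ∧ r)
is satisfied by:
  {e: True, g: False, r: False}
  {g: False, r: False, e: False}
  {r: True, e: True, g: False}
  {r: True, g: False, e: False}
  {e: True, g: True, r: False}
  {g: True, e: False, r: False}
  {r: True, g: True, e: True}


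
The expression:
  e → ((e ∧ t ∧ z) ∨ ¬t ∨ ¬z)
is always true.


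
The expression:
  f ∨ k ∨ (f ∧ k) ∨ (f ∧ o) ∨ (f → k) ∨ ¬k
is always true.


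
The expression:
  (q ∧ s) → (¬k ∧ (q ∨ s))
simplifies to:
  ¬k ∨ ¬q ∨ ¬s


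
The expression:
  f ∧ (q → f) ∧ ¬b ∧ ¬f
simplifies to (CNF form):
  False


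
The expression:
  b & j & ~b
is never true.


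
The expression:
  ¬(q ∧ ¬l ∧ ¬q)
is always true.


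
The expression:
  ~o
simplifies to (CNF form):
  ~o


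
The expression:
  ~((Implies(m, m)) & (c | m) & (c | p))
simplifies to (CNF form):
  ~c & (~m | ~p)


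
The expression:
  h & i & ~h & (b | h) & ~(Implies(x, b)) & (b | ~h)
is never true.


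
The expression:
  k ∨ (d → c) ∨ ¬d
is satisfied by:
  {k: True, c: True, d: False}
  {k: True, c: False, d: False}
  {c: True, k: False, d: False}
  {k: False, c: False, d: False}
  {d: True, k: True, c: True}
  {d: True, k: True, c: False}
  {d: True, c: True, k: False}


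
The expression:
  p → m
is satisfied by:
  {m: True, p: False}
  {p: False, m: False}
  {p: True, m: True}


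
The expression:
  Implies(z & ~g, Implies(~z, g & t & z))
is always true.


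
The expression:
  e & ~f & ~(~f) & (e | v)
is never true.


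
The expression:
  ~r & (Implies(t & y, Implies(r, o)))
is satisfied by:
  {r: False}


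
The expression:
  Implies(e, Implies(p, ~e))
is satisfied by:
  {p: False, e: False}
  {e: True, p: False}
  {p: True, e: False}


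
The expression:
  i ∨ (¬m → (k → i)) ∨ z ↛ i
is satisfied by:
  {i: True, z: True, m: True, k: False}
  {i: True, z: True, k: False, m: False}
  {i: True, m: True, k: False, z: False}
  {i: True, k: False, m: False, z: False}
  {z: True, m: True, k: False, i: False}
  {z: True, k: False, m: False, i: False}
  {m: True, z: False, k: False, i: False}
  {z: False, k: False, m: False, i: False}
  {z: True, i: True, k: True, m: True}
  {z: True, i: True, k: True, m: False}
  {i: True, k: True, m: True, z: False}
  {i: True, k: True, z: False, m: False}
  {m: True, k: True, z: True, i: False}
  {k: True, z: True, i: False, m: False}
  {k: True, m: True, i: False, z: False}


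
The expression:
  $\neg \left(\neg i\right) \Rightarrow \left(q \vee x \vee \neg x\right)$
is always true.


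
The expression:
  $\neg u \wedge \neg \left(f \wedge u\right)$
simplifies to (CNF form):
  $\neg u$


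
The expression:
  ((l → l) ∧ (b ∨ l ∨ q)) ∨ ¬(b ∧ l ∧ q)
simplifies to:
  True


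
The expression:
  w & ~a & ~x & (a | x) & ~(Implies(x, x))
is never true.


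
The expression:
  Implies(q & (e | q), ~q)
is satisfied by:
  {q: False}


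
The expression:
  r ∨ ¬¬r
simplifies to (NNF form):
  r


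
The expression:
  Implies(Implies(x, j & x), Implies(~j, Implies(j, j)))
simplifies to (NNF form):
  True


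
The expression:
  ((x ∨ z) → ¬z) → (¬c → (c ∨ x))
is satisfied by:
  {x: True, z: True, c: True}
  {x: True, z: True, c: False}
  {x: True, c: True, z: False}
  {x: True, c: False, z: False}
  {z: True, c: True, x: False}
  {z: True, c: False, x: False}
  {c: True, z: False, x: False}


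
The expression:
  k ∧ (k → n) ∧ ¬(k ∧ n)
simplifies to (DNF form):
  False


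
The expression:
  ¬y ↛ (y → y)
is never true.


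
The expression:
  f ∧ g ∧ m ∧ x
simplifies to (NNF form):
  f ∧ g ∧ m ∧ x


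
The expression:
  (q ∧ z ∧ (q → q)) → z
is always true.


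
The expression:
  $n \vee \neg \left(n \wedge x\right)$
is always true.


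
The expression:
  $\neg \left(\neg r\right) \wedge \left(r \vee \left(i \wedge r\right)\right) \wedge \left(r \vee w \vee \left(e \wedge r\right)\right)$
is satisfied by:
  {r: True}


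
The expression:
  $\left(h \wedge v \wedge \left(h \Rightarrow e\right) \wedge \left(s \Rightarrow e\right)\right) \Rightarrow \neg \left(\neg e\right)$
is always true.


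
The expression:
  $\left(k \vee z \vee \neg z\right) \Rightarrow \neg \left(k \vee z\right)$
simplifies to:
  $\neg k \wedge \neg z$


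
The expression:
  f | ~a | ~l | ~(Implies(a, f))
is always true.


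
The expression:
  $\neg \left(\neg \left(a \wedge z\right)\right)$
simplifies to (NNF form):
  $a \wedge z$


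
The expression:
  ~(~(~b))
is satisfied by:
  {b: False}


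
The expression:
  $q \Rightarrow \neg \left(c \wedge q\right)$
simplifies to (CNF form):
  $\neg c \vee \neg q$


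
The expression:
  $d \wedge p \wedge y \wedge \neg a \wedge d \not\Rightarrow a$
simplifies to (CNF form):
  $d \wedge p \wedge y \wedge \neg a$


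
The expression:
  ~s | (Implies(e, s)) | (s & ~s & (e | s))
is always true.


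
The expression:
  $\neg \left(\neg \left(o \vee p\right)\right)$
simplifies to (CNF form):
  $o \vee p$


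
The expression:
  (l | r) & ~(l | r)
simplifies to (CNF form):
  False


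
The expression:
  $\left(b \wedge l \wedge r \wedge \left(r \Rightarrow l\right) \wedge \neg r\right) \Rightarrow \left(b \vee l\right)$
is always true.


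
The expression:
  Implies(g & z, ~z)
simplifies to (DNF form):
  ~g | ~z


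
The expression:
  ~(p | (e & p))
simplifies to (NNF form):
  ~p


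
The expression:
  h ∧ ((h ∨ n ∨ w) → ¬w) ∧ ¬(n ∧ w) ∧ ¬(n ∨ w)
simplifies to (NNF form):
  h ∧ ¬n ∧ ¬w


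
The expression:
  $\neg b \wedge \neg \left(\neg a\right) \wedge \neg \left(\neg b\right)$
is never true.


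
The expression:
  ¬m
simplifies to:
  ¬m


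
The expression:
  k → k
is always true.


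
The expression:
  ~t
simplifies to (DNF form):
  ~t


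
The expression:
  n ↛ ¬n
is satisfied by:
  {n: True}


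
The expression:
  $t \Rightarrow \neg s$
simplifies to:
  $\neg s \vee \neg t$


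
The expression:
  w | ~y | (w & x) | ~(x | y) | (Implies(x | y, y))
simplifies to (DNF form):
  True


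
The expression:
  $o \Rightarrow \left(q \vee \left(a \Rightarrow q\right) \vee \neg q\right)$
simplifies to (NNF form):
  $\text{True}$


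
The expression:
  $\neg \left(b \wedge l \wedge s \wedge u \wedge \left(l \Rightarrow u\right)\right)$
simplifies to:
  $\neg b \vee \neg l \vee \neg s \vee \neg u$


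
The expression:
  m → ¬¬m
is always true.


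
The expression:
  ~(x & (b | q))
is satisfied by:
  {b: False, x: False, q: False}
  {q: True, b: False, x: False}
  {b: True, q: False, x: False}
  {q: True, b: True, x: False}
  {x: True, q: False, b: False}


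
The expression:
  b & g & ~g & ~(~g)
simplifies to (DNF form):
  False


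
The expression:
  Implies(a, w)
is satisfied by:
  {w: True, a: False}
  {a: False, w: False}
  {a: True, w: True}


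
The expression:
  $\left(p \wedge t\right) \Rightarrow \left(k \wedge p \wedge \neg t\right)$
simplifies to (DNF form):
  $\neg p \vee \neg t$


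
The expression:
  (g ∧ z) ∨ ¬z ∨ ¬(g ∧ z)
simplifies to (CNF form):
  True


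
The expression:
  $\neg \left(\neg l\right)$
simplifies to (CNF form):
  $l$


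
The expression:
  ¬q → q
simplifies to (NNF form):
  q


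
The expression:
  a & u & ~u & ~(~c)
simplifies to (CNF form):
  False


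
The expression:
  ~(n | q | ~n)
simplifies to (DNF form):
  False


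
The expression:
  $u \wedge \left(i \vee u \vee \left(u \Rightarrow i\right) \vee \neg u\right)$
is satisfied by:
  {u: True}


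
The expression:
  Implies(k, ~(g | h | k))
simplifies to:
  ~k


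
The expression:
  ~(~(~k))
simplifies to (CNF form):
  ~k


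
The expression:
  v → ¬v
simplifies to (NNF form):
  ¬v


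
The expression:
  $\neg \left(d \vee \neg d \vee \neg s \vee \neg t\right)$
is never true.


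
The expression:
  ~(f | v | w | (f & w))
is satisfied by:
  {v: False, w: False, f: False}


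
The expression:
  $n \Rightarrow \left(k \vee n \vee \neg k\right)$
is always true.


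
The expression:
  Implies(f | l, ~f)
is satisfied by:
  {f: False}


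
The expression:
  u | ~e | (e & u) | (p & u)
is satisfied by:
  {u: True, e: False}
  {e: False, u: False}
  {e: True, u: True}


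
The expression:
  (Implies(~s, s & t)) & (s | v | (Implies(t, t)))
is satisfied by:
  {s: True}


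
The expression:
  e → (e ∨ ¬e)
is always true.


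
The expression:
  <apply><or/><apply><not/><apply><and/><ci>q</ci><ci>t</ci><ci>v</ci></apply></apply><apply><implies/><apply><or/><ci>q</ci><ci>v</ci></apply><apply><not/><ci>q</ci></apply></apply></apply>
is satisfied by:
  {v: False, t: False, q: False}
  {q: True, v: False, t: False}
  {t: True, v: False, q: False}
  {q: True, t: True, v: False}
  {v: True, q: False, t: False}
  {q: True, v: True, t: False}
  {t: True, v: True, q: False}


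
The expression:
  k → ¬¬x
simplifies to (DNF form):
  x ∨ ¬k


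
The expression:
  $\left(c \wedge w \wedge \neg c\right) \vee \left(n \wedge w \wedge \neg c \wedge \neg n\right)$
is never true.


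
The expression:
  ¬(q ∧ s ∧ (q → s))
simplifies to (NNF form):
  ¬q ∨ ¬s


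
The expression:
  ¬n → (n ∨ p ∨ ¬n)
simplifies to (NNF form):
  True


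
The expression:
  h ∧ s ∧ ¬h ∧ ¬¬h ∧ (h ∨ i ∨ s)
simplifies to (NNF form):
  False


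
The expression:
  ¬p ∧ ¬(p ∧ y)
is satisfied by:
  {p: False}


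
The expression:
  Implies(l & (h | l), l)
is always true.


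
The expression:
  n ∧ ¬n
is never true.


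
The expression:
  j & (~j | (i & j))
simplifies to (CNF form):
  i & j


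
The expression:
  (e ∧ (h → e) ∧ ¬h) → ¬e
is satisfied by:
  {h: True, e: False}
  {e: False, h: False}
  {e: True, h: True}


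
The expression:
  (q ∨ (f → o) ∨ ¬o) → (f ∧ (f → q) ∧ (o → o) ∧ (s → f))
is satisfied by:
  {f: True, q: True}


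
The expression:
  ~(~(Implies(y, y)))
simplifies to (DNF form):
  True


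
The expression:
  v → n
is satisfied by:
  {n: True, v: False}
  {v: False, n: False}
  {v: True, n: True}


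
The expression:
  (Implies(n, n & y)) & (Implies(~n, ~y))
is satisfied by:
  {n: False, y: False}
  {y: True, n: True}


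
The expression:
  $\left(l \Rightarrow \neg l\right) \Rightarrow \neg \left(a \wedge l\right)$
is always true.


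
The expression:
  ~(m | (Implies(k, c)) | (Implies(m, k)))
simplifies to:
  False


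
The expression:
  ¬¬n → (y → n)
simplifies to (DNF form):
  True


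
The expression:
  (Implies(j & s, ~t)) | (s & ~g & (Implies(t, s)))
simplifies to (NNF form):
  ~g | ~j | ~s | ~t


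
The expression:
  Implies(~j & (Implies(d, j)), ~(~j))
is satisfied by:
  {d: True, j: True}
  {d: True, j: False}
  {j: True, d: False}


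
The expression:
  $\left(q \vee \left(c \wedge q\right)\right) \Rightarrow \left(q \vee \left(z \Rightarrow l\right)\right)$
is always true.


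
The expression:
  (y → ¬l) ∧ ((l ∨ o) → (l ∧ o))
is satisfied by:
  {y: False, o: False, l: False}
  {y: True, o: False, l: False}
  {o: True, l: True, y: False}


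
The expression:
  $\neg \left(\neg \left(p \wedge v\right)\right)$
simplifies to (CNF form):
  $p \wedge v$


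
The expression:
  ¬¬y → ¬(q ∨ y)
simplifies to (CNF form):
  ¬y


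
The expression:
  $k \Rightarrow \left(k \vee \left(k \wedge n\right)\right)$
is always true.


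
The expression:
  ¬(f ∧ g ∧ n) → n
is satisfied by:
  {n: True}


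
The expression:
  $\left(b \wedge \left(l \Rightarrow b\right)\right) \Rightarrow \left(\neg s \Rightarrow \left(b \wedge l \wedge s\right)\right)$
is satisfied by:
  {s: True, b: False}
  {b: False, s: False}
  {b: True, s: True}


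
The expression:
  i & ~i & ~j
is never true.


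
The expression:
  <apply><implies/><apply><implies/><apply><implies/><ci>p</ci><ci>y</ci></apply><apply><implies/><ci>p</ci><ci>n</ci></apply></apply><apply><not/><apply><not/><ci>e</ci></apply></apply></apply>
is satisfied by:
  {e: True, p: True, y: True, n: False}
  {e: True, p: True, y: False, n: False}
  {e: True, y: True, n: False, p: False}
  {e: True, y: False, n: False, p: False}
  {e: True, p: True, n: True, y: True}
  {e: True, p: True, n: True, y: False}
  {e: True, n: True, y: True, p: False}
  {e: True, n: True, y: False, p: False}
  {p: True, n: False, y: True, e: False}


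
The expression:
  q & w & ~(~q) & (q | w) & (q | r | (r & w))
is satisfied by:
  {w: True, q: True}


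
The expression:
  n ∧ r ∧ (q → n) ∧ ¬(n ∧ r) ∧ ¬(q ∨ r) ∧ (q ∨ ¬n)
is never true.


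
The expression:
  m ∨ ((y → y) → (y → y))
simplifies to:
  True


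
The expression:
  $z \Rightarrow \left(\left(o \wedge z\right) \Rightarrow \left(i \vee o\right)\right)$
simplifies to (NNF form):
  $\text{True}$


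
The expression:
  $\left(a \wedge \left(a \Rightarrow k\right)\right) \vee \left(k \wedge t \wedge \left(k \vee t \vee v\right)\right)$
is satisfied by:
  {a: True, t: True, k: True}
  {a: True, k: True, t: False}
  {t: True, k: True, a: False}


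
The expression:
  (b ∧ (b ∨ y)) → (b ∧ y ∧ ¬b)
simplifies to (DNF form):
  ¬b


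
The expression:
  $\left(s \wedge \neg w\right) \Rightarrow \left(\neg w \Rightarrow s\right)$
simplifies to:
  $\text{True}$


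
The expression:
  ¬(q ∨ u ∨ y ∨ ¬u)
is never true.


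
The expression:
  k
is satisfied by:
  {k: True}


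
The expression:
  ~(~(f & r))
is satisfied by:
  {r: True, f: True}


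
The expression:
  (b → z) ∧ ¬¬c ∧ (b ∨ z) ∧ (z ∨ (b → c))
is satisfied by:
  {c: True, z: True}


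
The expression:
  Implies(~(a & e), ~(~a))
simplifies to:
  a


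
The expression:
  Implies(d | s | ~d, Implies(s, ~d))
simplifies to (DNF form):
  ~d | ~s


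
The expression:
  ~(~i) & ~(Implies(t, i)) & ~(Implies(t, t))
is never true.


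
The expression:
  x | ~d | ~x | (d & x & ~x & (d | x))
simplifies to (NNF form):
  True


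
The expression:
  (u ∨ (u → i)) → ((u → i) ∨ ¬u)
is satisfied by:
  {i: True, u: False}
  {u: False, i: False}
  {u: True, i: True}


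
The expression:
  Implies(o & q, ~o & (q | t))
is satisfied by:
  {o: False, q: False}
  {q: True, o: False}
  {o: True, q: False}


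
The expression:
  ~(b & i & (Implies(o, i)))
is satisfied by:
  {b: False, i: False}
  {i: True, b: False}
  {b: True, i: False}


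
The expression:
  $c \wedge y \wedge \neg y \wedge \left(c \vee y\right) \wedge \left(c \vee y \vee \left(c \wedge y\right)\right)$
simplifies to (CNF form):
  $\text{False}$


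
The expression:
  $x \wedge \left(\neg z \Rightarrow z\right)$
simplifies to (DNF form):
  $x \wedge z$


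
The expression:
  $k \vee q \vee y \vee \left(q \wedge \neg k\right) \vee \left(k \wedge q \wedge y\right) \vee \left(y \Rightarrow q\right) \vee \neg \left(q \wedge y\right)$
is always true.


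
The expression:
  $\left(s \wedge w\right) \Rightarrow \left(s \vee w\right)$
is always true.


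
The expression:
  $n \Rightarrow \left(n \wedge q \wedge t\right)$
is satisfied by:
  {q: True, t: True, n: False}
  {q: True, t: False, n: False}
  {t: True, q: False, n: False}
  {q: False, t: False, n: False}
  {n: True, q: True, t: True}


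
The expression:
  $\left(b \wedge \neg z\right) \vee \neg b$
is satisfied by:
  {z: False, b: False}
  {b: True, z: False}
  {z: True, b: False}


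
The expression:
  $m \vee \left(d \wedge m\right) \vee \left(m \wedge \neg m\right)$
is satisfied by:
  {m: True}


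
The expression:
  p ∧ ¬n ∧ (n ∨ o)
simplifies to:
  o ∧ p ∧ ¬n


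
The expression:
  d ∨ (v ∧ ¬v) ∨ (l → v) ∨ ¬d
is always true.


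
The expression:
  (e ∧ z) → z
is always true.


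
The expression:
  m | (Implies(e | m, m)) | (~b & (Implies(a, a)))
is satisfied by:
  {m: True, e: False, b: False}
  {e: False, b: False, m: False}
  {b: True, m: True, e: False}
  {b: True, e: False, m: False}
  {m: True, e: True, b: False}
  {e: True, m: False, b: False}
  {b: True, e: True, m: True}


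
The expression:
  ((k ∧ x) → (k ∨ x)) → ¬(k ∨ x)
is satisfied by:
  {x: False, k: False}


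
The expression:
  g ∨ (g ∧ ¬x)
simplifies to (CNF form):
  g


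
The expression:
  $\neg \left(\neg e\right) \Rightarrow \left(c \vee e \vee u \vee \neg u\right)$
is always true.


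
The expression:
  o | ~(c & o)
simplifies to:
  True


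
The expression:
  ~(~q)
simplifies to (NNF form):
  q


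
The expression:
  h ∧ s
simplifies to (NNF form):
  h ∧ s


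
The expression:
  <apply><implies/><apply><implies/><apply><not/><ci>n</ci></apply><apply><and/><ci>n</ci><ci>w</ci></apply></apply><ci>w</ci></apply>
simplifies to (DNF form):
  <apply><or/><ci>w</ci><apply><not/><ci>n</ci></apply></apply>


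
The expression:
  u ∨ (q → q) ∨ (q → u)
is always true.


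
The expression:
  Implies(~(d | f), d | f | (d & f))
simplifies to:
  d | f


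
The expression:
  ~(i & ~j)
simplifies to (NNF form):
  j | ~i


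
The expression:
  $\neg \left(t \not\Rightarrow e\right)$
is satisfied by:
  {e: True, t: False}
  {t: False, e: False}
  {t: True, e: True}


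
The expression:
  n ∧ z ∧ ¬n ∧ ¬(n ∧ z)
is never true.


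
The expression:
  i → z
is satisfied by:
  {z: True, i: False}
  {i: False, z: False}
  {i: True, z: True}


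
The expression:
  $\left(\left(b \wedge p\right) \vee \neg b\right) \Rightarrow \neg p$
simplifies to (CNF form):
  $\neg p$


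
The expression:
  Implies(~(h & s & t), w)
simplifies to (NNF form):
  w | (h & s & t)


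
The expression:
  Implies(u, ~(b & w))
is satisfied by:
  {u: False, b: False, w: False}
  {w: True, u: False, b: False}
  {b: True, u: False, w: False}
  {w: True, b: True, u: False}
  {u: True, w: False, b: False}
  {w: True, u: True, b: False}
  {b: True, u: True, w: False}


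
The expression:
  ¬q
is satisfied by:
  {q: False}


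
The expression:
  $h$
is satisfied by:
  {h: True}


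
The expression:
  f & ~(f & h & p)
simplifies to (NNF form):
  f & (~h | ~p)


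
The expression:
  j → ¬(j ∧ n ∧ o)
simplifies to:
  ¬j ∨ ¬n ∨ ¬o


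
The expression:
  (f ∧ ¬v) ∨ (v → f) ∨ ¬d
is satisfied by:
  {f: True, v: False, d: False}
  {f: False, v: False, d: False}
  {d: True, f: True, v: False}
  {d: True, f: False, v: False}
  {v: True, f: True, d: False}
  {v: True, f: False, d: False}
  {v: True, d: True, f: True}


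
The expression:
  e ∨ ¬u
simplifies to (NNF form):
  e ∨ ¬u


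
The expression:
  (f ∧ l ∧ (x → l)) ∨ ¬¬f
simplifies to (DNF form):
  f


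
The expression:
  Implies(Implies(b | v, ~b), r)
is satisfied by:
  {r: True, b: True}
  {r: True, b: False}
  {b: True, r: False}


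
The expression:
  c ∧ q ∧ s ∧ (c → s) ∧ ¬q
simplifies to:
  False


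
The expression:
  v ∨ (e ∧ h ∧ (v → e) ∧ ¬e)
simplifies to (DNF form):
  v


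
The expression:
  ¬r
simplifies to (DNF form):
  ¬r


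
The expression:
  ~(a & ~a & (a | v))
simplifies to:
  True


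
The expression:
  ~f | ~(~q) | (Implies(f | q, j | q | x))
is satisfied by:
  {x: True, q: True, j: True, f: False}
  {x: True, q: True, j: False, f: False}
  {x: True, j: True, q: False, f: False}
  {x: True, j: False, q: False, f: False}
  {q: True, j: True, x: False, f: False}
  {q: True, j: False, x: False, f: False}
  {j: True, x: False, q: False, f: False}
  {j: False, x: False, q: False, f: False}
  {f: True, x: True, q: True, j: True}
  {f: True, x: True, q: True, j: False}
  {f: True, x: True, j: True, q: False}
  {f: True, x: True, j: False, q: False}
  {f: True, q: True, j: True, x: False}
  {f: True, q: True, j: False, x: False}
  {f: True, j: True, q: False, x: False}


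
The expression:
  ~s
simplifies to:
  ~s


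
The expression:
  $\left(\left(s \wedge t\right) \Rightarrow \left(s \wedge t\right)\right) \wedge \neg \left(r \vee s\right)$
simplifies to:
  $\neg r \wedge \neg s$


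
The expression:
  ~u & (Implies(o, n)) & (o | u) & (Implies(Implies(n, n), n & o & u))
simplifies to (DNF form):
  False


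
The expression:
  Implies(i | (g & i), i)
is always true.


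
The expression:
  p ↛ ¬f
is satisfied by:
  {p: True, f: True}


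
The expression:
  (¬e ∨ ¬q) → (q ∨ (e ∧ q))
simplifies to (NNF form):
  q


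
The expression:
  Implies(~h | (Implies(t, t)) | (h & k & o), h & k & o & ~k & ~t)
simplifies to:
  False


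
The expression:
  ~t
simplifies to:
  ~t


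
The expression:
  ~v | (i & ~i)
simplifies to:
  ~v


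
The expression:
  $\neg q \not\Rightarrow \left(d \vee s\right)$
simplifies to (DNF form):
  $\neg d \wedge \neg q \wedge \neg s$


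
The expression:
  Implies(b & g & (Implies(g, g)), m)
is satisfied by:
  {m: True, g: False, b: False}
  {g: False, b: False, m: False}
  {b: True, m: True, g: False}
  {b: True, g: False, m: False}
  {m: True, g: True, b: False}
  {g: True, m: False, b: False}
  {b: True, g: True, m: True}


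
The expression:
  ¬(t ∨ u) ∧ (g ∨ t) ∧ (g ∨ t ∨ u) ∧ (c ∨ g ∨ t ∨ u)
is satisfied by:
  {g: True, u: False, t: False}


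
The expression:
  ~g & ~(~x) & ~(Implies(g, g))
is never true.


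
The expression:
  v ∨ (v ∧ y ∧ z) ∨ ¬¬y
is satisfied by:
  {y: True, v: True}
  {y: True, v: False}
  {v: True, y: False}


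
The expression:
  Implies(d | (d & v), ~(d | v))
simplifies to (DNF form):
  ~d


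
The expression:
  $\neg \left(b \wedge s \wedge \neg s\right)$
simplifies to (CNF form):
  $\text{True}$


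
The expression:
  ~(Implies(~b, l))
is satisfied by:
  {l: False, b: False}


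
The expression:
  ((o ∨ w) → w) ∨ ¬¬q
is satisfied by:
  {q: True, w: True, o: False}
  {q: True, w: False, o: False}
  {w: True, q: False, o: False}
  {q: False, w: False, o: False}
  {q: True, o: True, w: True}
  {q: True, o: True, w: False}
  {o: True, w: True, q: False}


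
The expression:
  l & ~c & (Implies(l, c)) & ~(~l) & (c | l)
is never true.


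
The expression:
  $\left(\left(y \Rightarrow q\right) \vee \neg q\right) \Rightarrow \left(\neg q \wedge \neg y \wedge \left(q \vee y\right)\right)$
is never true.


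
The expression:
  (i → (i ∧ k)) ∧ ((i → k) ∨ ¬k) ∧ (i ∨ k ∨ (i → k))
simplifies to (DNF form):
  k ∨ ¬i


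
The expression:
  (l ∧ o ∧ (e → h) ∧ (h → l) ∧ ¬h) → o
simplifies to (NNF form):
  True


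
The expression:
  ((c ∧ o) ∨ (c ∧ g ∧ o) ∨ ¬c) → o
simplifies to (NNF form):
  c ∨ o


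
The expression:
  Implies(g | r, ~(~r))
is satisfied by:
  {r: True, g: False}
  {g: False, r: False}
  {g: True, r: True}


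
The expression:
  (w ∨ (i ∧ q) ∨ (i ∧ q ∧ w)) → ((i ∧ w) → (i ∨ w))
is always true.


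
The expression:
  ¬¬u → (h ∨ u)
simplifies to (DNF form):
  True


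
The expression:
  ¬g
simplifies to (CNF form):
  ¬g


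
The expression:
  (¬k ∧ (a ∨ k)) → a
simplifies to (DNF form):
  True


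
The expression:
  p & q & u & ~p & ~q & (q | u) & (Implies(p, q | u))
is never true.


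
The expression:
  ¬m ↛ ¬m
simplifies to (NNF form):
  False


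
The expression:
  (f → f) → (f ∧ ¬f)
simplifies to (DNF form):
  False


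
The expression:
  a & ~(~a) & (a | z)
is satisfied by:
  {a: True}


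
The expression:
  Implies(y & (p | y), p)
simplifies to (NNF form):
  p | ~y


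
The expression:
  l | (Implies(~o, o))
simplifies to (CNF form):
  l | o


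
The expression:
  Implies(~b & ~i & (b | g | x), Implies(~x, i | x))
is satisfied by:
  {i: True, b: True, x: True, g: False}
  {i: True, b: True, x: False, g: False}
  {i: True, x: True, g: False, b: False}
  {i: True, x: False, g: False, b: False}
  {b: True, x: True, g: False, i: False}
  {b: True, x: False, g: False, i: False}
  {x: True, b: False, g: False, i: False}
  {x: False, b: False, g: False, i: False}
  {i: True, b: True, g: True, x: True}
  {i: True, b: True, g: True, x: False}
  {i: True, g: True, x: True, b: False}
  {i: True, g: True, x: False, b: False}
  {g: True, b: True, x: True, i: False}
  {g: True, b: True, x: False, i: False}
  {g: True, x: True, b: False, i: False}


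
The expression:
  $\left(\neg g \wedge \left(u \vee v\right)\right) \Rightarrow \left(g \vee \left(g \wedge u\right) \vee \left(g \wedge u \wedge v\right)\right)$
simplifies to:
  $g \vee \left(\neg u \wedge \neg v\right)$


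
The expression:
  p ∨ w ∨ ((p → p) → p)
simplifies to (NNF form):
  p ∨ w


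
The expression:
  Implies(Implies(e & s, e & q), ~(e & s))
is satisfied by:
  {s: False, e: False, q: False}
  {q: True, s: False, e: False}
  {e: True, s: False, q: False}
  {q: True, e: True, s: False}
  {s: True, q: False, e: False}
  {q: True, s: True, e: False}
  {e: True, s: True, q: False}


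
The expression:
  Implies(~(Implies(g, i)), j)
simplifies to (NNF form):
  i | j | ~g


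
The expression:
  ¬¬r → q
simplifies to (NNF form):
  q ∨ ¬r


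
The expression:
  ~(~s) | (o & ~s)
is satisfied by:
  {o: True, s: True}
  {o: True, s: False}
  {s: True, o: False}


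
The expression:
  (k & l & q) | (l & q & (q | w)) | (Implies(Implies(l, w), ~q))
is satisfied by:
  {l: True, q: False}
  {q: False, l: False}
  {q: True, l: True}


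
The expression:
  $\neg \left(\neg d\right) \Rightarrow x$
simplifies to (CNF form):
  $x \vee \neg d$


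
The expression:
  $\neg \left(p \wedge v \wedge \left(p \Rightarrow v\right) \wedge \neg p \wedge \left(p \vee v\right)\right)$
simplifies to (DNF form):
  $\text{True}$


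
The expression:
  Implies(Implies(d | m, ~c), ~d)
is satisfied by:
  {c: True, d: False}
  {d: False, c: False}
  {d: True, c: True}


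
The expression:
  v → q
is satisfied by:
  {q: True, v: False}
  {v: False, q: False}
  {v: True, q: True}


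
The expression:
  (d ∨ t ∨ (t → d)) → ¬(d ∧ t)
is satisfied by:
  {t: False, d: False}
  {d: True, t: False}
  {t: True, d: False}


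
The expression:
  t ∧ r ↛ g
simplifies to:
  r ∧ t ∧ ¬g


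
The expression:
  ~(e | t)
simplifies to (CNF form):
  ~e & ~t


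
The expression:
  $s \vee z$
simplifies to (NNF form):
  $s \vee z$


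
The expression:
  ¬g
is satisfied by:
  {g: False}


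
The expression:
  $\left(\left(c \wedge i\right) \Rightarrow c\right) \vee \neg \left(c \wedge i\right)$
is always true.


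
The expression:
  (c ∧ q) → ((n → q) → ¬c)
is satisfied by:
  {c: False, q: False}
  {q: True, c: False}
  {c: True, q: False}


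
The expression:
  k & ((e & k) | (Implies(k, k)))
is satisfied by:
  {k: True}


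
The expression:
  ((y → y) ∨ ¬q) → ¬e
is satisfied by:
  {e: False}


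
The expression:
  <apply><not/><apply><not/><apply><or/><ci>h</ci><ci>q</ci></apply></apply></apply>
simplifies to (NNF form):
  <apply><or/><ci>h</ci><ci>q</ci></apply>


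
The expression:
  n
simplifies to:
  n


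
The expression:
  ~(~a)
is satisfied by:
  {a: True}


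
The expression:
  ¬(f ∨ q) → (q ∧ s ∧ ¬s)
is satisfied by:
  {q: True, f: True}
  {q: True, f: False}
  {f: True, q: False}


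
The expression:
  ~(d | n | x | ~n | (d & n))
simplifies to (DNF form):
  False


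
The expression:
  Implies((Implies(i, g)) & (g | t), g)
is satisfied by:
  {i: True, g: True, t: False}
  {i: True, g: False, t: False}
  {g: True, i: False, t: False}
  {i: False, g: False, t: False}
  {i: True, t: True, g: True}
  {i: True, t: True, g: False}
  {t: True, g: True, i: False}


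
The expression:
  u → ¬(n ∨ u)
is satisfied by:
  {u: False}


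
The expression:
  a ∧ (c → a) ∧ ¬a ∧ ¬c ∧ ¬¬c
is never true.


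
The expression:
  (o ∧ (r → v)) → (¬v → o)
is always true.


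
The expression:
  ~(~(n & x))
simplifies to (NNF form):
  n & x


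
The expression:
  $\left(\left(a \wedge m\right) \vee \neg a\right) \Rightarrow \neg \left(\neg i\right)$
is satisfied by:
  {i: True, a: True, m: False}
  {i: True, a: False, m: False}
  {i: True, m: True, a: True}
  {i: True, m: True, a: False}
  {a: True, m: False, i: False}


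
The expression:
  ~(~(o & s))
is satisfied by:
  {s: True, o: True}


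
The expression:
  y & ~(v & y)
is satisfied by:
  {y: True, v: False}


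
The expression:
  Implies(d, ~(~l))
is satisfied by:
  {l: True, d: False}
  {d: False, l: False}
  {d: True, l: True}


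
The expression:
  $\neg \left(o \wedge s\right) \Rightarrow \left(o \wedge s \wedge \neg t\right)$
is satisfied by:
  {s: True, o: True}


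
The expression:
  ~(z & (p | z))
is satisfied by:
  {z: False}


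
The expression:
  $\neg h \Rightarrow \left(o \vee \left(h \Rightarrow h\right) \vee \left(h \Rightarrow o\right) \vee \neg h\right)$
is always true.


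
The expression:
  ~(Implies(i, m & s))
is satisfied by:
  {i: True, s: False, m: False}
  {i: True, m: True, s: False}
  {i: True, s: True, m: False}


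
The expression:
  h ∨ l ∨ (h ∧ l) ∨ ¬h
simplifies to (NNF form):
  True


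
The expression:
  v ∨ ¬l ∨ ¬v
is always true.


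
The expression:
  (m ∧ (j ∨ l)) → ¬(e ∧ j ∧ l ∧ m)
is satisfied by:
  {l: False, m: False, e: False, j: False}
  {j: True, l: False, m: False, e: False}
  {e: True, l: False, m: False, j: False}
  {j: True, e: True, l: False, m: False}
  {m: True, j: False, l: False, e: False}
  {j: True, m: True, l: False, e: False}
  {e: True, m: True, j: False, l: False}
  {j: True, e: True, m: True, l: False}
  {l: True, e: False, m: False, j: False}
  {j: True, l: True, e: False, m: False}
  {e: True, l: True, j: False, m: False}
  {j: True, e: True, l: True, m: False}
  {m: True, l: True, e: False, j: False}
  {j: True, m: True, l: True, e: False}
  {e: True, m: True, l: True, j: False}


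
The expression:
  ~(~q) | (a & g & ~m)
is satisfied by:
  {q: True, g: True, a: True, m: False}
  {q: True, g: True, m: False, a: False}
  {q: True, a: True, m: False, g: False}
  {q: True, m: False, a: False, g: False}
  {q: True, g: True, m: True, a: True}
  {q: True, g: True, m: True, a: False}
  {q: True, m: True, a: True, g: False}
  {q: True, m: True, a: False, g: False}
  {g: True, a: True, m: False, q: False}
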